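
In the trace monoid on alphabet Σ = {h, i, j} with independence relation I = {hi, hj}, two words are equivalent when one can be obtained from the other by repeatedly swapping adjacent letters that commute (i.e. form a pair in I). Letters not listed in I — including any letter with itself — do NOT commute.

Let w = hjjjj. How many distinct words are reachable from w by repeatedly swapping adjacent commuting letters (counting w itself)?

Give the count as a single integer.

5

drop 0:h onto floor
drop 1:j onto floor
drop 2:j onto {1:j}
drop 3:j onto {2:j}
drop 4:j onto {3:j}
ground layer = {0:h, 1:j}
drop-orders for the pieces not yet dropped (sum over which currently-grounded one goes next):
  1 to go: {0} 1  {4} 1
  2 to go: {0,4} 2  {3,4} 1
  3 to go: {0,3,4} 3  {2,3,4} 1
  if 0:h drops first: 1 orders
  if 1:j drops first: 4 orders
heap linearizations: 5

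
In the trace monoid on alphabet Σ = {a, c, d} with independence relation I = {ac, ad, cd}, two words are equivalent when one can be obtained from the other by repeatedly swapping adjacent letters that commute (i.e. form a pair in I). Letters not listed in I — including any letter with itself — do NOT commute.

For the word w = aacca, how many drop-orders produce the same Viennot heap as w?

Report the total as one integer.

10

piece 0:a — minimal
piece 1:a rests on {0:a}
piece 2:c — minimal
piece 3:c rests on {2:c}
piece 4:a rests on {1:a}
minimal pieces: {0:a, 2:c}
ways to finish when only these pieces remain (= sum over removing one remaining piece with nothing left below it):
  1 left: {3}→1  {4}→1
  2 left: {1,4}→1  {2,3}→1  {3,4}→2
  3 left: {0,1,4}→1  {1,3,4}→3  {2,3,4}→3
  placing 0:a first → 6 extensions
  placing 2:c first → 4 extensions
total linear extensions = 10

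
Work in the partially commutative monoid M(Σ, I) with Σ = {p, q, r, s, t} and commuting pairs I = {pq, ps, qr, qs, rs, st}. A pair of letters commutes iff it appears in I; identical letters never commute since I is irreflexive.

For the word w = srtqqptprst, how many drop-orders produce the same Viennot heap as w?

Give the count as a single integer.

165

0(s) covers ∅
1(r) covers ∅
2(t) covers 1:r
3(q) covers 2:t
4(q) covers 3:q
5(p) covers 2:t
6(t) covers 4:q, 5:p
7(p) covers 6:t
8(r) covers 7:p
9(s) covers 0:s
10(t) covers 8:r
floor of heap: 0:s, 1:r
completions by unplaced set U, small U first (add the entries for U minus each lowest piece of U):
  |U|=1: {9}:1  {10}:1
  |U|=2: {0,9}:1  {8,10}:1  {9,10}:2
  |U|=3: {0,9,10}:3  {7,8,10}:1  {8,9,10}:3
  |U|=4: {0,8,9,10}:6  {6,7,8,10}:1  {7,8,9,10}:4
  |U|=5: {0,7,8,9,10}:10  {4,6,7,8,10}:1  {5,6,7,8,10}:1  {6,7,8,9,10}:5
  |U|=6: {0,6,7,8,9,10}:15  {3,4,6,7,8,10}:1  {4,5,6,7,8,10}:2  {4,6,7,8,9,10}:6  {5,6,7,8,9,10}:6
  |U|=7: {0,4,6,7,8,9,10}:21  {0,5,6,7,8,9,10}:21  {3,4,5,6,7,8,10}:3  {3,4,6,7,8,9,10}:7  {4,5,6,7,8,9,10}:14
  |U|=8: {0,3,4,6,7,8,9,10}:28  {0,4,5,6,7,8,9,10}:56  {2,3,4,5,6,7,8,10}:3  {3,4,5,6,7,8,9,10}:24
  |U|=9: {0,3,4,5,6,7,8,9,10}:108  {1,2,3,4,5,6,7,8,10}:3  {2,3,4,5,6,7,8,9,10}:27
  start at 0(s): 30
  start at 1(r): 135
sum over floor = 165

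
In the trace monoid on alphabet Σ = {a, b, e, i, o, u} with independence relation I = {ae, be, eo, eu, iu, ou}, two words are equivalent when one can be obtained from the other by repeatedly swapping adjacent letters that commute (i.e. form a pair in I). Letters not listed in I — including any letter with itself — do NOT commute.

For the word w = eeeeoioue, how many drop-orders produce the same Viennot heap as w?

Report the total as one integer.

90

0(e) covers ∅
1(e) covers 0:e
2(e) covers 1:e
3(e) covers 2:e
4(o) covers ∅
5(i) covers 3:e, 4:o
6(o) covers 5:i
7(u) covers ∅
8(e) covers 5:i
floor of heap: 0:e, 4:o, 7:u
completions by unplaced set U, small U first (add the entries for U minus each lowest piece of U):
  |U|=1: {6}:1  {7}:1  {8}:1
  |U|=2: {6,7}:2  {6,8}:2  {7,8}:2
  |U|=3: {5,6,8}:2  {6,7,8}:6
  |U|=4: {3,5,6,8}:2  {4,5,6,8}:2  {5,6,7,8}:8
  |U|=5: {2,3,5,6,8}:2  {3,4,5,6,8}:4  {3,5,6,7,8}:10  {4,5,6,7,8}:10
  |U|=6: {1,2,3,5,6,8}:2  {2,3,4,5,6,8}:6  {2,3,5,6,7,8}:12  {3,4,5,6,7,8}:24
  |U|=7: {0,1,2,3,5,6,8}:2  {1,2,3,4,5,6,8}:8  {1,2,3,5,6,7,8}:14  {2,3,4,5,6,7,8}:42
  start at 0(e): 64
  start at 4(o): 16
  start at 7(u): 10
sum over floor = 90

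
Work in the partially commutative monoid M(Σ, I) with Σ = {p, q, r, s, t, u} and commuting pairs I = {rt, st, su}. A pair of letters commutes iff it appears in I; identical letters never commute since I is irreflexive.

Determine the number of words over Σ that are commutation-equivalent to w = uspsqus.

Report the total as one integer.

4

0(u) covers ∅
1(s) covers ∅
2(p) covers 0:u, 1:s
3(s) covers 2:p
4(q) covers 3:s
5(u) covers 4:q
6(s) covers 4:q
floor of heap: 0:u, 1:s
completions by unplaced set U, small U first (add the entries for U minus each lowest piece of U):
  |U|=1: {5}:1  {6}:1
  |U|=2: {5,6}:2
  |U|=3: {4,5,6}:2
  |U|=4: {3,4,5,6}:2
  |U|=5: {2,3,4,5,6}:2
  start at 0(u): 2
  start at 1(s): 2
sum over floor = 4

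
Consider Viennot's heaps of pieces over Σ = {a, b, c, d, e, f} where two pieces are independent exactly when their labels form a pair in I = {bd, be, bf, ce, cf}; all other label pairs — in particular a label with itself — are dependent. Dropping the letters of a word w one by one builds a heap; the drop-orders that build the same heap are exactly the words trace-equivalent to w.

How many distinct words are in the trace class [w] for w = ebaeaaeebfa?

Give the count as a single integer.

drop 0:e onto floor
drop 1:b onto floor
drop 2:a onto {0:e, 1:b}
drop 3:e onto {2:a}
drop 4:a onto {3:e}
drop 5:a onto {4:a}
drop 6:e onto {5:a}
drop 7:e onto {6:e}
drop 8:b onto {5:a}
drop 9:f onto {7:e}
drop 10:a onto {8:b, 9:f}
ground layer = {0:e, 1:b}
drop-orders for the pieces not yet dropped (sum over which currently-grounded one goes next):
  1 to go: {10} 1
  2 to go: {8,10} 1  {9,10} 1
  3 to go: {7,9,10} 1  {8,9,10} 2
  4 to go: {6,7,9,10} 1  {7,8,9,10} 3
  5 to go: {6,7,8,9,10} 4
  6 to go: {5,6,7,8,9,10} 4
  7 to go: {4,5,6,7,8,9,10} 4
  8 to go: {3,4,5,6,7,8,9,10} 4
  9 to go: {2,3,4,5,6,7,8,9,10} 4
  if 0:e drops first: 4 orders
  if 1:b drops first: 4 orders
heap linearizations: 8

8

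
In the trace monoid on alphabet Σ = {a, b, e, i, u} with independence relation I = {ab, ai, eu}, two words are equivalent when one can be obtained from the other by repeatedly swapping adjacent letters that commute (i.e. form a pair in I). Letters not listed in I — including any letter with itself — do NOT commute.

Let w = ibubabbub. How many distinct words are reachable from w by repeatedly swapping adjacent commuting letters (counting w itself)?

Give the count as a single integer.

4

drop 0:i onto floor
drop 1:b onto {0:i}
drop 2:u onto {1:b}
drop 3:b onto {2:u}
drop 4:a onto {2:u}
drop 5:b onto {3:b}
drop 6:b onto {5:b}
drop 7:u onto {4:a, 6:b}
drop 8:b onto {7:u}
ground layer = {0:i}
drop-orders for the pieces not yet dropped (sum over which currently-grounded one goes next):
  1 to go: {8} 1
  2 to go: {7,8} 1
  3 to go: {4,7,8} 1  {6,7,8} 1
  4 to go: {4,6,7,8} 2  {5,6,7,8} 1
  5 to go: {3,5,6,7,8} 1  {4,5,6,7,8} 3
  6 to go: {3,4,5,6,7,8} 4
  7 to go: {2,3,4,5,6,7,8} 4
  if 0:i drops first: 4 orders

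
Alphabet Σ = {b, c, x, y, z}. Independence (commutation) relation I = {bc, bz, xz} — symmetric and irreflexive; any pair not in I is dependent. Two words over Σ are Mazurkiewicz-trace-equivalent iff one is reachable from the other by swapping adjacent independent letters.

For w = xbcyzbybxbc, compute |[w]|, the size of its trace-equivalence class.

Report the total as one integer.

#0=x has no predecessor
#1=b depends on [0:x]
#2=c depends on [0:x]
#3=y depends on [1:b, 2:c]
#4=z depends on [3:y]
#5=b depends on [3:y]
#6=y depends on [4:z, 5:b]
#7=b depends on [6:y]
#8=x depends on [7:b]
#9=b depends on [8:x]
#10=c depends on [8:x]
sources: [0:x]
N(rest) = Σ N(rest − s) over sources s of rest; N(one piece) = 1:
  size 1 → [9]=1  [10]=1
  size 2 → [9,10]=2
  size 3 → [8,9,10]=2
  size 4 → [7,8,9,10]=2
  size 5 → [6,7,8,9,10]=2
  size 6 → [4,6,7,8,9,10]=2  [5,6,7,8,9,10]=2
  size 7 → [4,5,6,7,8,9,10]=4
  size 8 → [3,4,5,6,7,8,9,10]=4
  size 9 → [1,3,4,5,6,7,8,9,10]=4  [2,3,4,5,6,7,8,9,10]=4
  first=0(x) contributes 8

8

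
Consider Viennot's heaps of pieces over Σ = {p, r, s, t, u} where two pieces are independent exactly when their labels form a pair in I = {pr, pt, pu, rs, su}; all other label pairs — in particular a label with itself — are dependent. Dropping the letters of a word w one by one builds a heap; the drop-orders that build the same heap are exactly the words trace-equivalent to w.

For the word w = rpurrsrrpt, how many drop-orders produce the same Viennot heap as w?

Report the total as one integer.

112

0(r) covers ∅
1(p) covers ∅
2(u) covers 0:r
3(r) covers 2:u
4(r) covers 3:r
5(s) covers 1:p
6(r) covers 4:r
7(r) covers 6:r
8(p) covers 5:s
9(t) covers 5:s, 7:r
floor of heap: 0:r, 1:p
completions by unplaced set U, small U first (add the entries for U minus each lowest piece of U):
  |U|=1: {8}:1  {9}:1
  |U|=2: {7,9}:1  {8,9}:2
  |U|=3: {5,8,9}:2  {6,7,9}:1  {7,8,9}:3
  |U|=4: {1,5,8,9}:2  {4,6,7,9}:1  {5,7,8,9}:5  {6,7,8,9}:4
  |U|=5: {1,5,7,8,9}:7  {3,4,6,7,9}:1  {4,6,7,8,9}:5  {5,6,7,8,9}:9
  |U|=6: {1,5,6,7,8,9}:16  {2,3,4,6,7,9}:1  {3,4,6,7,8,9}:6  {4,5,6,7,8,9}:14
  |U|=7: {0,2,3,4,6,7,9}:1  {1,4,5,6,7,8,9}:30  {2,3,4,6,7,8,9}:7  {3,4,5,6,7,8,9}:20
  |U|=8: {0,2,3,4,6,7,8,9}:8  {1,3,4,5,6,7,8,9}:50  {2,3,4,5,6,7,8,9}:27
  start at 0(r): 77
  start at 1(p): 35
sum over floor = 112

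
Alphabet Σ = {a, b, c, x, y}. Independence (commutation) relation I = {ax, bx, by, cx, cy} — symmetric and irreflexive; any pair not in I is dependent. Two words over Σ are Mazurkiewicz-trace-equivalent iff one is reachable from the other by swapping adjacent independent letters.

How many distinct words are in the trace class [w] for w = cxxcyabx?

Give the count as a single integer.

35

piece 0:c — minimal
piece 1:x — minimal
piece 2:x rests on {1:x}
piece 3:c rests on {0:c}
piece 4:y rests on {2:x}
piece 5:a rests on {3:c, 4:y}
piece 6:b rests on {5:a}
piece 7:x rests on {4:y}
minimal pieces: {0:c, 1:x}
ways to finish when only these pieces remain (= sum over removing one remaining piece with nothing left below it):
  1 left: {6}→1  {7}→1
  2 left: {5,6}→1  {6,7}→2
  3 left: {3,5,6}→1  {5,6,7}→3
  4 left: {0,3,5,6}→1  {3,5,6,7}→4  {4,5,6,7}→3
  5 left: {0,3,5,6,7}→5  {2,4,5,6,7}→3  {3,4,5,6,7}→7
  6 left: {0,3,4,5,6,7}→12  {1,2,4,5,6,7}→3  {2,3,4,5,6,7}→10
  placing 0:c first → 13 extensions
  placing 1:x first → 22 extensions
total linear extensions = 35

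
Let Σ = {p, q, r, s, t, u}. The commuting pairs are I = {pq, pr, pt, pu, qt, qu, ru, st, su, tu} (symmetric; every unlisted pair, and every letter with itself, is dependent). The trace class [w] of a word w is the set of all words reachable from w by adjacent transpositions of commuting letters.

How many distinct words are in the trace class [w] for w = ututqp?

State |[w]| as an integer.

0(u) covers ∅
1(t) covers ∅
2(u) covers 0:u
3(t) covers 1:t
4(q) covers ∅
5(p) covers ∅
floor of heap: 0:u, 1:t, 4:q, 5:p
completions by unplaced set U, small U first (add the entries for U minus each lowest piece of U):
  |U|=1: {2}:1  {3}:1  {4}:1  {5}:1
  |U|=2: {0,2}:1  {1,3}:1  {2,3}:2  {2,4}:2  {2,5}:2  {3,4}:2  {3,5}:2  {4,5}:2
  |U|=3: {0,2,3}:3  {0,2,4}:3  {0,2,5}:3  {1,2,3}:3  {1,3,4}:3  {1,3,5}:3  {2,3,4}:6  {2,3,5}:6  {2,4,5}:6  {3,4,5}:6
  |U|=4: {0,1,2,3}:6  {0,2,3,4}:12  {0,2,3,5}:12  {0,2,4,5}:12  {1,2,3,4}:12  {1,2,3,5}:12  {1,3,4,5}:12  {2,3,4,5}:24
  start at 0(u): 60
  start at 1(t): 60
  start at 4(q): 30
  start at 5(p): 30
sum over floor = 180

180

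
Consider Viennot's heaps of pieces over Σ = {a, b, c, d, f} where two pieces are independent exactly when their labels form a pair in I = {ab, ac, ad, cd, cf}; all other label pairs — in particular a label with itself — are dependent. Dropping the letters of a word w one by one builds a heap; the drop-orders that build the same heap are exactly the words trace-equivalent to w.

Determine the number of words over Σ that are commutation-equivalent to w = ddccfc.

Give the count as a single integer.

20

#0=d has no predecessor
#1=d depends on [0:d]
#2=c has no predecessor
#3=c depends on [2:c]
#4=f depends on [1:d]
#5=c depends on [3:c]
sources: [0:d, 2:c]
N(rest) = Σ N(rest − s) over sources s of rest; N(one piece) = 1:
  size 1 → [4]=1  [5]=1
  size 2 → [1,4]=1  [3,5]=1  [4,5]=2
  size 3 → [0,1,4]=1  [1,4,5]=3  [2,3,5]=1  [3,4,5]=3
  size 4 → [0,1,4,5]=4  [1,3,4,5]=6  [2,3,4,5]=4
  first=0(d) contributes 10
  first=2(c) contributes 10
|[w]| = 20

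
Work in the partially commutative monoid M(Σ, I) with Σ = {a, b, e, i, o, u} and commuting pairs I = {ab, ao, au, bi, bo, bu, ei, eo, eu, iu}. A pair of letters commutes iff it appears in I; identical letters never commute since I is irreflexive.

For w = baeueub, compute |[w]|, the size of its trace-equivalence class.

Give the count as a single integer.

42

drop 0:b onto floor
drop 1:a onto floor
drop 2:e onto {0:b, 1:a}
drop 3:u onto floor
drop 4:e onto {2:e}
drop 5:u onto {3:u}
drop 6:b onto {4:e}
ground layer = {0:b, 1:a, 3:u}
drop-orders for the pieces not yet dropped (sum over which currently-grounded one goes next):
  1 to go: {5} 1  {6} 1
  2 to go: {3,5} 1  {4,6} 1  {5,6} 2
  3 to go: {2,4,6} 1  {3,5,6} 3  {4,5,6} 3
  4 to go: {0,2,4,6} 1  {1,2,4,6} 1  {2,4,5,6} 4  {3,4,5,6} 6
  5 to go: {0,1,2,4,6} 2  {0,2,4,5,6} 5  {1,2,4,5,6} 5  {2,3,4,5,6} 10
  if 0:b drops first: 15 orders
  if 1:a drops first: 15 orders
  if 3:u drops first: 12 orders
heap linearizations: 42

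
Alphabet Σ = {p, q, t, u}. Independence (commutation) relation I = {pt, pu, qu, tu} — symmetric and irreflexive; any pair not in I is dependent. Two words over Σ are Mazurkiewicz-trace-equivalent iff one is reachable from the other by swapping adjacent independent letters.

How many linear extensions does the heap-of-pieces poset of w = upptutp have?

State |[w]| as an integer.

210

drop 0:u onto floor
drop 1:p onto floor
drop 2:p onto {1:p}
drop 3:t onto floor
drop 4:u onto {0:u}
drop 5:t onto {3:t}
drop 6:p onto {2:p}
ground layer = {0:u, 1:p, 3:t}
drop-orders for the pieces not yet dropped (sum over which currently-grounded one goes next):
  1 to go: {4} 1  {5} 1  {6} 1
  2 to go: {0,4} 1  {2,6} 1  {3,5} 1  {4,5} 2  {4,6} 2  {5,6} 2
  3 to go: {0,4,5} 3  {0,4,6} 3  {1,2,6} 1  {2,4,6} 3  {2,5,6} 3  {3,4,5} 3  {3,5,6} 3  {4,5,6} 6
  4 to go: {0,2,4,6} 6  {0,3,4,5} 6  {0,4,5,6} 12  {1,2,4,6} 4  {1,2,5,6} 4  {2,3,5,6} 6  {2,4,5,6} 12  {3,4,5,6} 12
  5 to go: {0,1,2,4,6} 10  {0,2,4,5,6} 30  {0,3,4,5,6} 30  {1,2,3,5,6} 10  {1,2,4,5,6} 20  {2,3,4,5,6} 30
  if 0:u drops first: 60 orders
  if 1:p drops first: 90 orders
  if 3:t drops first: 60 orders
heap linearizations: 210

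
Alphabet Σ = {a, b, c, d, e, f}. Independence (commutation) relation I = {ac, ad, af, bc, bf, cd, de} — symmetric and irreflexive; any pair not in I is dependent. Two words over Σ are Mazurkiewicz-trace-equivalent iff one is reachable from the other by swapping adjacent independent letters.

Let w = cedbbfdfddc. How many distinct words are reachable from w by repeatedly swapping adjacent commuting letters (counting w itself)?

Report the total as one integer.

27

#0=c has no predecessor
#1=e depends on [0:c]
#2=d has no predecessor
#3=b depends on [1:e, 2:d]
#4=b depends on [3:b]
#5=f depends on [1:e, 2:d]
#6=d depends on [4:b, 5:f]
#7=f depends on [6:d]
#8=d depends on [7:f]
#9=d depends on [8:d]
#10=c depends on [7:f]
sources: [0:c, 2:d]
N(rest) = Σ N(rest − s) over sources s of rest; N(one piece) = 1:
  size 1 → [9]=1  [10]=1
  size 2 → [8,9]=1  [9,10]=2
  size 3 → [8,9,10]=3
  size 4 → [7,8,9,10]=3
  size 5 → [6,7,8,9,10]=3
  size 6 → [4,6,7,8,9,10]=3  [5,6,7,8,9,10]=3
  size 7 → [3,4,6,7,8,9,10]=3  [4,5,6,7,8,9,10]=6
  size 8 → [3,4,5,6,7,8,9,10]=9
  size 9 → [1,3,4,5,6,7,8,9,10]=9  [2,3,4,5,6,7,8,9,10]=9
  first=0(c) contributes 18
  first=2(d) contributes 9
|[w]| = 27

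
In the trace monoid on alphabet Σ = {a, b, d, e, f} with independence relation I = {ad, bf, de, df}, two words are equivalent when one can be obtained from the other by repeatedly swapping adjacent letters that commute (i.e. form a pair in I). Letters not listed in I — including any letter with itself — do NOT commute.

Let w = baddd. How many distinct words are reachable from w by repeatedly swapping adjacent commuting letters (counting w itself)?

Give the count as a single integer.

4

0(b) covers ∅
1(a) covers 0:b
2(d) covers 0:b
3(d) covers 2:d
4(d) covers 3:d
floor of heap: 0:b
completions by unplaced set U, small U first (add the entries for U minus each lowest piece of U):
  |U|=1: {1}:1  {4}:1
  |U|=2: {1,4}:2  {3,4}:1
  |U|=3: {1,3,4}:3  {2,3,4}:1
  start at 0(b): 4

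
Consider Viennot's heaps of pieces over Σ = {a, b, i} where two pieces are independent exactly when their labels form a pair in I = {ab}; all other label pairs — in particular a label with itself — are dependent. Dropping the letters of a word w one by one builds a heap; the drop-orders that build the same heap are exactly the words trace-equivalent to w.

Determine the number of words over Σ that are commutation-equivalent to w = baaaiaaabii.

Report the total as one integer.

#0=b has no predecessor
#1=a has no predecessor
#2=a depends on [1:a]
#3=a depends on [2:a]
#4=i depends on [0:b, 3:a]
#5=a depends on [4:i]
#6=a depends on [5:a]
#7=a depends on [6:a]
#8=b depends on [4:i]
#9=i depends on [7:a, 8:b]
#10=i depends on [9:i]
sources: [0:b, 1:a]
N(rest) = Σ N(rest − s) over sources s of rest; N(one piece) = 1:
  size 1 → [10]=1
  size 2 → [9,10]=1
  size 3 → [7,9,10]=1  [8,9,10]=1
  size 4 → [6,7,9,10]=1  [7,8,9,10]=2
  size 5 → [5,6,7,9,10]=1  [6,7,8,9,10]=3
  size 6 → [5,6,7,8,9,10]=4
  size 7 → [4,5,6,7,8,9,10]=4
  size 8 → [0,4,5,6,7,8,9,10]=4  [3,4,5,6,7,8,9,10]=4
  size 9 → [0,3,4,5,6,7,8,9,10]=8  [2,3,4,5,6,7,8,9,10]=4
  first=0(b) contributes 4
  first=1(a) contributes 12
|[w]| = 16

16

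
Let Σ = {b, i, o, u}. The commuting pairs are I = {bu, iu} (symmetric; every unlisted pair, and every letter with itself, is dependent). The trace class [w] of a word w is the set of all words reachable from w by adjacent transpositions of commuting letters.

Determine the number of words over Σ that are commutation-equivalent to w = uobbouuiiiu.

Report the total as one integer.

0(u) covers ∅
1(o) covers 0:u
2(b) covers 1:o
3(b) covers 2:b
4(o) covers 3:b
5(u) covers 4:o
6(u) covers 5:u
7(i) covers 4:o
8(i) covers 7:i
9(i) covers 8:i
10(u) covers 6:u
floor of heap: 0:u
completions by unplaced set U, small U first (add the entries for U minus each lowest piece of U):
  |U|=1: {9}:1  {10}:1
  |U|=2: {6,10}:1  {8,9}:1  {9,10}:2
  |U|=3: {5,6,10}:1  {6,9,10}:3  {7,8,9}:1  {8,9,10}:3
  |U|=4: {5,6,9,10}:4  {6,8,9,10}:6  {7,8,9,10}:4
  |U|=5: {5,6,8,9,10}:10  {6,7,8,9,10}:10
  |U|=6: {5,6,7,8,9,10}:20
  |U|=7: {4,5,6,7,8,9,10}:20
  |U|=8: {3,4,5,6,7,8,9,10}:20
  |U|=9: {2,3,4,5,6,7,8,9,10}:20
  start at 0(u): 20

20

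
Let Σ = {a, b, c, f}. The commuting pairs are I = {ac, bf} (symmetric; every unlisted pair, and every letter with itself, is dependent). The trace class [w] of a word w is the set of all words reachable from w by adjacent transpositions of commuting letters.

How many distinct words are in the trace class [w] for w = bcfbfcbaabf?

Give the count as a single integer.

6

piece 0:b — minimal
piece 1:c rests on {0:b}
piece 2:f rests on {1:c}
piece 3:b rests on {1:c}
piece 4:f rests on {2:f}
piece 5:c rests on {3:b, 4:f}
piece 6:b rests on {5:c}
piece 7:a rests on {6:b}
piece 8:a rests on {7:a}
piece 9:b rests on {8:a}
piece 10:f rests on {8:a}
minimal pieces: {0:b}
ways to finish when only these pieces remain (= sum over removing one remaining piece with nothing left below it):
  1 left: {9}→1  {10}→1
  2 left: {9,10}→2
  3 left: {8,9,10}→2
  4 left: {7,8,9,10}→2
  5 left: {6,7,8,9,10}→2
  6 left: {5,6,7,8,9,10}→2
  7 left: {3,5,6,7,8,9,10}→2  {4,5,6,7,8,9,10}→2
  8 left: {2,4,5,6,7,8,9,10}→2  {3,4,5,6,7,8,9,10}→4
  9 left: {2,3,4,5,6,7,8,9,10}→6
  placing 0:b first → 6 extensions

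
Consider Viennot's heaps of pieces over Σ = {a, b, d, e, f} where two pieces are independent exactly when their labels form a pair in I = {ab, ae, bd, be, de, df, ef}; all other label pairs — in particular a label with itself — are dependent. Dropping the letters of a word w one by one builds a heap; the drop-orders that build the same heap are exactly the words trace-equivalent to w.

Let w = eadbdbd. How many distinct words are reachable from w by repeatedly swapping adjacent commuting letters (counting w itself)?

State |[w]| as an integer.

0(e) covers ∅
1(a) covers ∅
2(d) covers 1:a
3(b) covers ∅
4(d) covers 2:d
5(b) covers 3:b
6(d) covers 4:d
floor of heap: 0:e, 1:a, 3:b
completions by unplaced set U, small U first (add the entries for U minus each lowest piece of U):
  |U|=1: {0}:1  {5}:1  {6}:1
  |U|=2: {0,5}:2  {0,6}:2  {3,5}:1  {4,6}:1  {5,6}:2
  |U|=3: {0,3,5}:3  {0,4,6}:3  {0,5,6}:6  {2,4,6}:1  {3,5,6}:3  {4,5,6}:3
  |U|=4: {0,2,4,6}:4  {0,3,5,6}:12  {0,4,5,6}:12  {1,2,4,6}:1  {2,4,5,6}:4  {3,4,5,6}:6
  |U|=5: {0,1,2,4,6}:5  {0,2,4,5,6}:20  {0,3,4,5,6}:30  {1,2,4,5,6}:5  {2,3,4,5,6}:10
  start at 0(e): 15
  start at 1(a): 60
  start at 3(b): 30
sum over floor = 105

105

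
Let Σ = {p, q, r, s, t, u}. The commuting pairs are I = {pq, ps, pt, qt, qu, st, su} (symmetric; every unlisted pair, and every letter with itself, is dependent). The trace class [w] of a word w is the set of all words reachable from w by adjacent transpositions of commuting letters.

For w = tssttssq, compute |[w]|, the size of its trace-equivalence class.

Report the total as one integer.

piece 0:t — minimal
piece 1:s — minimal
piece 2:s rests on {1:s}
piece 3:t rests on {0:t}
piece 4:t rests on {3:t}
piece 5:s rests on {2:s}
piece 6:s rests on {5:s}
piece 7:q rests on {6:s}
minimal pieces: {0:t, 1:s}
ways to finish when only these pieces remain (= sum over removing one remaining piece with nothing left below it):
  1 left: {4}→1  {7}→1
  2 left: {3,4}→1  {4,7}→2  {6,7}→1
  3 left: {0,3,4}→1  {3,4,7}→3  {4,6,7}→3  {5,6,7}→1
  4 left: {0,3,4,7}→4  {2,5,6,7}→1  {3,4,6,7}→6  {4,5,6,7}→4
  5 left: {0,3,4,6,7}→10  {1,2,5,6,7}→1  {2,4,5,6,7}→5  {3,4,5,6,7}→10
  6 left: {0,3,4,5,6,7}→20  {1,2,4,5,6,7}→6  {2,3,4,5,6,7}→15
  placing 0:t first → 21 extensions
  placing 1:s first → 35 extensions
total linear extensions = 56

56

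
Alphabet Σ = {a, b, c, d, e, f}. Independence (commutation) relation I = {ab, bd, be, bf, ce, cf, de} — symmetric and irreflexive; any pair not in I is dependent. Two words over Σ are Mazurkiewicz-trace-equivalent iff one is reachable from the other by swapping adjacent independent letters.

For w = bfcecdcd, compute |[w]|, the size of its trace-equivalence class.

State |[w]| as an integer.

piece 0:b — minimal
piece 1:f — minimal
piece 2:c rests on {0:b}
piece 3:e rests on {1:f}
piece 4:c rests on {2:c}
piece 5:d rests on {1:f, 4:c}
piece 6:c rests on {5:d}
piece 7:d rests on {6:c}
minimal pieces: {0:b, 1:f}
ways to finish when only these pieces remain (= sum over removing one remaining piece with nothing left below it):
  1 left: {3}→1  {7}→1
  2 left: {3,7}→2  {6,7}→1
  3 left: {3,6,7}→3  {5,6,7}→1
  4 left: {3,5,6,7}→4  {4,5,6,7}→1
  5 left: {1,3,5,6,7}→4  {2,4,5,6,7}→1  {3,4,5,6,7}→5
  6 left: {0,2,4,5,6,7}→1  {1,3,4,5,6,7}→9  {2,3,4,5,6,7}→6
  placing 0:b first → 15 extensions
  placing 1:f first → 7 extensions
total linear extensions = 22

22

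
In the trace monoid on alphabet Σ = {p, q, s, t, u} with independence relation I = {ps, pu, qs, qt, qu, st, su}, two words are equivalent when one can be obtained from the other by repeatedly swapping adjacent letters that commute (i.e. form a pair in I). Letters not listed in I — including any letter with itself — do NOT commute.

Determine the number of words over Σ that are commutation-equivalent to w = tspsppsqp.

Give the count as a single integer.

84

#0=t has no predecessor
#1=s has no predecessor
#2=p depends on [0:t]
#3=s depends on [1:s]
#4=p depends on [2:p]
#5=p depends on [4:p]
#6=s depends on [3:s]
#7=q depends on [5:p]
#8=p depends on [7:q]
sources: [0:t, 1:s]
N(rest) = Σ N(rest − s) over sources s of rest; N(one piece) = 1:
  size 1 → [6]=1  [8]=1
  size 2 → [3,6]=1  [6,8]=2  [7,8]=1
  size 3 → [1,3,6]=1  [3,6,8]=3  [5,7,8]=1  [6,7,8]=3
  size 4 → [1,3,6,8]=4  [3,6,7,8]=6  [4,5,7,8]=1  [5,6,7,8]=4
  size 5 → [1,3,6,7,8]=10  [2,4,5,7,8]=1  [3,5,6,7,8]=10  [4,5,6,7,8]=5
  size 6 → [0,2,4,5,7,8]=1  [1,3,5,6,7,8]=20  [2,4,5,6,7,8]=6  [3,4,5,6,7,8]=15
  size 7 → [0,2,4,5,6,7,8]=7  [1,3,4,5,6,7,8]=35  [2,3,4,5,6,7,8]=21
  first=0(t) contributes 56
  first=1(s) contributes 28
|[w]| = 84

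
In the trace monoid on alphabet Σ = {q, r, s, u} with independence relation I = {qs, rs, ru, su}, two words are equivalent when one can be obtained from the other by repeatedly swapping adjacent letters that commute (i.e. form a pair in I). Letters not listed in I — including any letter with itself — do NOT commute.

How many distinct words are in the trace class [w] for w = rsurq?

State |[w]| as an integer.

15

drop 0:r onto floor
drop 1:s onto floor
drop 2:u onto floor
drop 3:r onto {0:r}
drop 4:q onto {2:u, 3:r}
ground layer = {0:r, 1:s, 2:u}
drop-orders for the pieces not yet dropped (sum over which currently-grounded one goes next):
  1 to go: {1} 1  {4} 1
  2 to go: {1,4} 2  {2,4} 1  {3,4} 1
  3 to go: {0,3,4} 1  {1,2,4} 3  {1,3,4} 3  {2,3,4} 2
  if 0:r drops first: 8 orders
  if 1:s drops first: 3 orders
  if 2:u drops first: 4 orders
heap linearizations: 15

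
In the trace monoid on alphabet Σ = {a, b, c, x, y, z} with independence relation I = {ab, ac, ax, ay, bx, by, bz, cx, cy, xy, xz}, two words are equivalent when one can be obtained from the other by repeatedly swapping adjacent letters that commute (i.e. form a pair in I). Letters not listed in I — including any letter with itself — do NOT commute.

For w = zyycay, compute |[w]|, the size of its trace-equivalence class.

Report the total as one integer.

20

piece 0:z — minimal
piece 1:y rests on {0:z}
piece 2:y rests on {1:y}
piece 3:c rests on {0:z}
piece 4:a rests on {0:z}
piece 5:y rests on {2:y}
minimal pieces: {0:z}
ways to finish when only these pieces remain (= sum over removing one remaining piece with nothing left below it):
  1 left: {3}→1  {4}→1  {5}→1
  2 left: {2,5}→1  {3,4}→2  {3,5}→2  {4,5}→2
  3 left: {1,2,5}→1  {2,3,5}→3  {2,4,5}→3  {3,4,5}→6
  4 left: {1,2,3,5}→4  {1,2,4,5}→4  {2,3,4,5}→12
  placing 0:z first → 20 extensions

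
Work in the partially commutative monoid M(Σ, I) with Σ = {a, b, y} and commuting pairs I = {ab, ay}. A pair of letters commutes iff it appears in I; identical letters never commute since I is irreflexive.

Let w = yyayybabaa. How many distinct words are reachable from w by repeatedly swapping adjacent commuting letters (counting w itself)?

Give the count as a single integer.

210

drop 0:y onto floor
drop 1:y onto {0:y}
drop 2:a onto floor
drop 3:y onto {1:y}
drop 4:y onto {3:y}
drop 5:b onto {4:y}
drop 6:a onto {2:a}
drop 7:b onto {5:b}
drop 8:a onto {6:a}
drop 9:a onto {8:a}
ground layer = {0:y, 2:a}
drop-orders for the pieces not yet dropped (sum over which currently-grounded one goes next):
  1 to go: {7} 1  {9} 1
  2 to go: {5,7} 1  {7,9} 2  {8,9} 1
  3 to go: {4,5,7} 1  {5,7,9} 3  {6,8,9} 1  {7,8,9} 3
  4 to go: {2,6,8,9} 1  {3,4,5,7} 1  {4,5,7,9} 4  {5,7,8,9} 6  {6,7,8,9} 4
  5 to go: {1,3,4,5,7} 1  {2,6,7,8,9} 5  {3,4,5,7,9} 5  {4,5,7,8,9} 10  {5,6,7,8,9} 10
  6 to go: {0,1,3,4,5,7} 1  {1,3,4,5,7,9} 6  {2,5,6,7,8,9} 15  {3,4,5,7,8,9} 15  {4,5,6,7,8,9} 20
  7 to go: {0,1,3,4,5,7,9} 7  {1,3,4,5,7,8,9} 21  {2,4,5,6,7,8,9} 35  {3,4,5,6,7,8,9} 35
  8 to go: {0,1,3,4,5,7,8,9} 28  {1,3,4,5,6,7,8,9} 56  {2,3,4,5,6,7,8,9} 70
  if 0:y drops first: 126 orders
  if 2:a drops first: 84 orders
heap linearizations: 210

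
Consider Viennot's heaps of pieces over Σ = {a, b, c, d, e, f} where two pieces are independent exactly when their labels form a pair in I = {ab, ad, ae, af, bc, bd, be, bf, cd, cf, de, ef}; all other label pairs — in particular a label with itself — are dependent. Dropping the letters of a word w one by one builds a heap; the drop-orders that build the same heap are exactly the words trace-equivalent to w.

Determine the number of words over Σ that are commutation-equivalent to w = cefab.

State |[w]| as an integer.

40

piece 0:c — minimal
piece 1:e rests on {0:c}
piece 2:f — minimal
piece 3:a rests on {0:c}
piece 4:b — minimal
minimal pieces: {0:c, 2:f, 4:b}
ways to finish when only these pieces remain (= sum over removing one remaining piece with nothing left below it):
  1 left: {1}→1  {2}→1  {3}→1  {4}→1
  2 left: {1,2}→2  {1,3}→2  {1,4}→2  {2,3}→2  {2,4}→2  {3,4}→2
  3 left: {0,1,3}→2  {1,2,3}→6  {1,2,4}→6  {1,3,4}→6  {2,3,4}→6
  placing 0:c first → 24 extensions
  placing 2:f first → 8 extensions
  placing 4:b first → 8 extensions
total linear extensions = 40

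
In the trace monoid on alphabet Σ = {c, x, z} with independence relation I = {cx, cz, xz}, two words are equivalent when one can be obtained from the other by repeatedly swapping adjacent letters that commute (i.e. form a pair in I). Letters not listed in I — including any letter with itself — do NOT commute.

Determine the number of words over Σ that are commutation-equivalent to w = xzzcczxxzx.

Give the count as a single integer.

3150

drop 0:x onto floor
drop 1:z onto floor
drop 2:z onto {1:z}
drop 3:c onto floor
drop 4:c onto {3:c}
drop 5:z onto {2:z}
drop 6:x onto {0:x}
drop 7:x onto {6:x}
drop 8:z onto {5:z}
drop 9:x onto {7:x}
ground layer = {0:x, 1:z, 3:c}
drop-orders for the pieces not yet dropped (sum over which currently-grounded one goes next):
  1 to go: {4} 1  {8} 1  {9} 1
  2 to go: {3,4} 1  {4,8} 2  {4,9} 2  {5,8} 1  {7,9} 1  {8,9} 2
  3 to go: {2,5,8} 1  {3,4,8} 3  {3,4,9} 3  {4,5,8} 3  {4,7,9} 3  {4,8,9} 6  {5,8,9} 3  {6,7,9} 1  {7,8,9} 3
  4 to go: {0,6,7,9} 1  {1,2,5,8} 1  {2,4,5,8} 4  {2,5,8,9} 4  {3,4,5,8} 6  {3,4,7,9} 6  {3,4,8,9} 12  {4,5,8,9} 12  {4,6,7,9} 4  {4,7,8,9} 12  {5,7,8,9} 6  {6,7,8,9} 4
  5 to go: {0,4,6,7,9} 5  {0,6,7,8,9} 5  {1,2,4,5,8} 5  {1,2,5,8,9} 5  {2,3,4,5,8} 10  {2,4,5,8,9} 20  {2,5,7,8,9} 10  {3,4,5,8,9} 30  {3,4,6,7,9} 10  {3,4,7,8,9} 30  {4,5,7,8,9} 30  {4,6,7,8,9} 20  {5,6,7,8,9} 10
  6 to go: {0,3,4,6,7,9} 15  {0,4,6,7,8,9} 30  {0,5,6,7,8,9} 15  {1,2,3,4,5,8} 15  {1,2,4,5,8,9} 30  {1,2,5,7,8,9} 15  {2,3,4,5,8,9} 60  {2,4,5,7,8,9} 60  {2,5,6,7,8,9} 20  {3,4,5,7,8,9} 90  {3,4,6,7,8,9} 60  {4,5,6,7,8,9} 60
  7 to go: {0,2,5,6,7,8,9} 35  {0,3,4,6,7,8,9} 105  {0,4,5,6,7,8,9} 105  {1,2,3,4,5,8,9} 105  {1,2,4,5,7,8,9} 105  {1,2,5,6,7,8,9} 35  {2,3,4,5,7,8,9} 210  {2,4,5,6,7,8,9} 140  {3,4,5,6,7,8,9} 210
  8 to go: {0,1,2,5,6,7,8,9} 70  {0,2,4,5,6,7,8,9} 280  {0,3,4,5,6,7,8,9} 420  {1,2,3,4,5,7,8,9} 420  {1,2,4,5,6,7,8,9} 280  {2,3,4,5,6,7,8,9} 560
  if 0:x drops first: 1260 orders
  if 1:z drops first: 1260 orders
  if 3:c drops first: 630 orders
heap linearizations: 3150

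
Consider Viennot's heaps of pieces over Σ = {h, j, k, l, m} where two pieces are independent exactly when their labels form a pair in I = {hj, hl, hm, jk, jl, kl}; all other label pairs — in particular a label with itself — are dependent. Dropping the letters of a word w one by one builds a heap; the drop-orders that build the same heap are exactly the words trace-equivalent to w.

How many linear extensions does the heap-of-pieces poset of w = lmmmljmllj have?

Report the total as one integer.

6

0(l) covers ∅
1(m) covers 0:l
2(m) covers 1:m
3(m) covers 2:m
4(l) covers 3:m
5(j) covers 3:m
6(m) covers 4:l, 5:j
7(l) covers 6:m
8(l) covers 7:l
9(j) covers 6:m
floor of heap: 0:l
completions by unplaced set U, small U first (add the entries for U minus each lowest piece of U):
  |U|=1: {8}:1  {9}:1
  |U|=2: {7,8}:1  {8,9}:2
  |U|=3: {7,8,9}:3
  |U|=4: {6,7,8,9}:3
  |U|=5: {4,6,7,8,9}:3  {5,6,7,8,9}:3
  |U|=6: {4,5,6,7,8,9}:6
  |U|=7: {3,4,5,6,7,8,9}:6
  |U|=8: {2,3,4,5,6,7,8,9}:6
  start at 0(l): 6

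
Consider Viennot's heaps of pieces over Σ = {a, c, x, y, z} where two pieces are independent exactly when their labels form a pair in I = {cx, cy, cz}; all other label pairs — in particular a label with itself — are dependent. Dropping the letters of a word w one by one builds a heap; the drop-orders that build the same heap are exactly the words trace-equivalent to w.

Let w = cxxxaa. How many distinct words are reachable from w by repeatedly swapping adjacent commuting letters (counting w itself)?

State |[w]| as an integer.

4

piece 0:c — minimal
piece 1:x — minimal
piece 2:x rests on {1:x}
piece 3:x rests on {2:x}
piece 4:a rests on {0:c, 3:x}
piece 5:a rests on {4:a}
minimal pieces: {0:c, 1:x}
ways to finish when only these pieces remain (= sum over removing one remaining piece with nothing left below it):
  1 left: {5}→1
  2 left: {4,5}→1
  3 left: {0,4,5}→1  {3,4,5}→1
  4 left: {0,3,4,5}→2  {2,3,4,5}→1
  placing 0:c first → 1 extensions
  placing 1:x first → 3 extensions
total linear extensions = 4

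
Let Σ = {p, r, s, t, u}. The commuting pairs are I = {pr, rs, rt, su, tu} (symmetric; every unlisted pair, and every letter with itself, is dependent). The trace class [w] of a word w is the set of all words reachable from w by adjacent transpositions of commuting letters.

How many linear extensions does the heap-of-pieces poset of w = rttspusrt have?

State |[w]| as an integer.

34

drop 0:r onto floor
drop 1:t onto floor
drop 2:t onto {1:t}
drop 3:s onto {2:t}
drop 4:p onto {3:s}
drop 5:u onto {0:r, 4:p}
drop 6:s onto {4:p}
drop 7:r onto {5:u}
drop 8:t onto {6:s}
ground layer = {0:r, 1:t}
drop-orders for the pieces not yet dropped (sum over which currently-grounded one goes next):
  1 to go: {7} 1  {8} 1
  2 to go: {5,7} 1  {6,8} 1  {7,8} 2
  3 to go: {0,5,7} 1  {5,7,8} 3  {6,7,8} 3
  4 to go: {0,5,7,8} 4  {5,6,7,8} 6
  5 to go: {0,5,6,7,8} 10  {4,5,6,7,8} 6
  6 to go: {0,4,5,6,7,8} 16  {3,4,5,6,7,8} 6
  7 to go: {0,3,4,5,6,7,8} 22  {2,3,4,5,6,7,8} 6
  if 0:r drops first: 6 orders
  if 1:t drops first: 28 orders
heap linearizations: 34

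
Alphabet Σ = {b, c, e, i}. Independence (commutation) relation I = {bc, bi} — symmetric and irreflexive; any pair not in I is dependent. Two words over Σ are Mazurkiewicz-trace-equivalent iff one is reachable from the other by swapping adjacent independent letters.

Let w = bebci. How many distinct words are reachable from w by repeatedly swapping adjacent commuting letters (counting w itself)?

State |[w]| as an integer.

piece 0:b — minimal
piece 1:e rests on {0:b}
piece 2:b rests on {1:e}
piece 3:c rests on {1:e}
piece 4:i rests on {3:c}
minimal pieces: {0:b}
ways to finish when only these pieces remain (= sum over removing one remaining piece with nothing left below it):
  1 left: {2}→1  {4}→1
  2 left: {2,4}→2  {3,4}→1
  3 left: {2,3,4}→3
  placing 0:b first → 3 extensions

3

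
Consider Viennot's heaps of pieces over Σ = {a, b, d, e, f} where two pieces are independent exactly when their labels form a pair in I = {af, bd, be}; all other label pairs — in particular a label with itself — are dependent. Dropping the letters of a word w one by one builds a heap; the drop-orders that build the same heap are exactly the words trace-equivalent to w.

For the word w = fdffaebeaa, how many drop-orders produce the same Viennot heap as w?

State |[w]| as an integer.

9

drop 0:f onto floor
drop 1:d onto {0:f}
drop 2:f onto {1:d}
drop 3:f onto {2:f}
drop 4:a onto {1:d}
drop 5:e onto {3:f, 4:a}
drop 6:b onto {3:f, 4:a}
drop 7:e onto {5:e}
drop 8:a onto {6:b, 7:e}
drop 9:a onto {8:a}
ground layer = {0:f}
drop-orders for the pieces not yet dropped (sum over which currently-grounded one goes next):
  1 to go: {9} 1
  2 to go: {8,9} 1
  3 to go: {6,8,9} 1  {7,8,9} 1
  4 to go: {5,7,8,9} 1  {6,7,8,9} 2
  5 to go: {5,6,7,8,9} 3
  6 to go: {3,5,6,7,8,9} 3  {4,5,6,7,8,9} 3
  7 to go: {2,3,5,6,7,8,9} 3  {3,4,5,6,7,8,9} 6
  8 to go: {2,3,4,5,6,7,8,9} 9
  if 0:f drops first: 9 orders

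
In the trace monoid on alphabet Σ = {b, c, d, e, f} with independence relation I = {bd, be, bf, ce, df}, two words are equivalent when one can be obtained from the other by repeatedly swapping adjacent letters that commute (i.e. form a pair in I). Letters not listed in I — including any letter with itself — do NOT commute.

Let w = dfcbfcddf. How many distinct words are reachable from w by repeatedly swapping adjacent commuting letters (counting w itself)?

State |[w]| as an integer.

12

0(d) covers ∅
1(f) covers ∅
2(c) covers 0:d, 1:f
3(b) covers 2:c
4(f) covers 2:c
5(c) covers 3:b, 4:f
6(d) covers 5:c
7(d) covers 6:d
8(f) covers 5:c
floor of heap: 0:d, 1:f
completions by unplaced set U, small U first (add the entries for U minus each lowest piece of U):
  |U|=1: {7}:1  {8}:1
  |U|=2: {6,7}:1  {7,8}:2
  |U|=3: {6,7,8}:3
  |U|=4: {5,6,7,8}:3
  |U|=5: {3,5,6,7,8}:3  {4,5,6,7,8}:3
  |U|=6: {3,4,5,6,7,8}:6
  |U|=7: {2,3,4,5,6,7,8}:6
  start at 0(d): 6
  start at 1(f): 6
sum over floor = 12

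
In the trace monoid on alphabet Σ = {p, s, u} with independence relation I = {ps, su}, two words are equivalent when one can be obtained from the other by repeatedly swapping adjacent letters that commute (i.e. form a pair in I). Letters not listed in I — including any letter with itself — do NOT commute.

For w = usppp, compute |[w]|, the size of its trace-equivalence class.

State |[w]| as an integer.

#0=u has no predecessor
#1=s has no predecessor
#2=p depends on [0:u]
#3=p depends on [2:p]
#4=p depends on [3:p]
sources: [0:u, 1:s]
N(rest) = Σ N(rest − s) over sources s of rest; N(one piece) = 1:
  size 1 → [1]=1  [4]=1
  size 2 → [1,4]=2  [3,4]=1
  size 3 → [1,3,4]=3  [2,3,4]=1
  first=0(u) contributes 4
  first=1(s) contributes 1
|[w]| = 5

5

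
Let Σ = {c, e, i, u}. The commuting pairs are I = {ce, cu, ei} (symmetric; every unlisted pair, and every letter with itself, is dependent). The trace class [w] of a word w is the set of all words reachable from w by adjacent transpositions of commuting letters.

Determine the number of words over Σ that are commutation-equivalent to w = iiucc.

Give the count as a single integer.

3

#0=i has no predecessor
#1=i depends on [0:i]
#2=u depends on [1:i]
#3=c depends on [1:i]
#4=c depends on [3:c]
sources: [0:i]
N(rest) = Σ N(rest − s) over sources s of rest; N(one piece) = 1:
  size 1 → [2]=1  [4]=1
  size 2 → [2,4]=2  [3,4]=1
  size 3 → [2,3,4]=3
  first=0(i) contributes 3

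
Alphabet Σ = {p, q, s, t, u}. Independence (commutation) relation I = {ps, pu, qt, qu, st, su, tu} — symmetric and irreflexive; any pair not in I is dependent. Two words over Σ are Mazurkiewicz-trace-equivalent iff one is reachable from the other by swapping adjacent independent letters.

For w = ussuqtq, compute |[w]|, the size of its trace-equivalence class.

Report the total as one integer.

drop 0:u onto floor
drop 1:s onto floor
drop 2:s onto {1:s}
drop 3:u onto {0:u}
drop 4:q onto {2:s}
drop 5:t onto floor
drop 6:q onto {4:q}
ground layer = {0:u, 1:s, 5:t}
drop-orders for the pieces not yet dropped (sum over which currently-grounded one goes next):
  1 to go: {3} 1  {5} 1  {6} 1
  2 to go: {0,3} 1  {3,5} 2  {3,6} 2  {4,6} 1  {5,6} 2
  3 to go: {0,3,5} 3  {0,3,6} 3  {2,4,6} 1  {3,4,6} 3  {3,5,6} 6  {4,5,6} 3
  4 to go: {0,3,4,6} 6  {0,3,5,6} 12  {1,2,4,6} 1  {2,3,4,6} 4  {2,4,5,6} 4  {3,4,5,6} 12
  5 to go: {0,2,3,4,6} 10  {0,3,4,5,6} 30  {1,2,3,4,6} 5  {1,2,4,5,6} 5  {2,3,4,5,6} 20
  if 0:u drops first: 30 orders
  if 1:s drops first: 60 orders
  if 5:t drops first: 15 orders
heap linearizations: 105

105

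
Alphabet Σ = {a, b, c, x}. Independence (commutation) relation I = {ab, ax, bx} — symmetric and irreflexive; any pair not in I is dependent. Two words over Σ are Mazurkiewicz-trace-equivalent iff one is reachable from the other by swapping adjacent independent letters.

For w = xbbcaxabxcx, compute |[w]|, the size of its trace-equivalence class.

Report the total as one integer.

0(x) covers ∅
1(b) covers ∅
2(b) covers 1:b
3(c) covers 0:x, 2:b
4(a) covers 3:c
5(x) covers 3:c
6(a) covers 4:a
7(b) covers 3:c
8(x) covers 5:x
9(c) covers 6:a, 7:b, 8:x
10(x) covers 9:c
floor of heap: 0:x, 1:b
completions by unplaced set U, small U first (add the entries for U minus each lowest piece of U):
  |U|=1: {10}:1
  |U|=2: {9,10}:1
  |U|=3: {6,9,10}:1  {7,9,10}:1  {8,9,10}:1
  |U|=4: {4,6,9,10}:1  {5,8,9,10}:1  {6,7,9,10}:2  {6,8,9,10}:2  {7,8,9,10}:2
  |U|=5: {4,6,7,9,10}:3  {4,6,8,9,10}:3  {5,6,8,9,10}:3  {5,7,8,9,10}:3  {6,7,8,9,10}:6
  |U|=6: {4,5,6,8,9,10}:6  {4,6,7,8,9,10}:12  {5,6,7,8,9,10}:12
  |U|=7: {4,5,6,7,8,9,10}:30
  |U|=8: {3,4,5,6,7,8,9,10}:30
  |U|=9: {0,3,4,5,6,7,8,9,10}:30  {2,3,4,5,6,7,8,9,10}:30
  start at 0(x): 30
  start at 1(b): 60
sum over floor = 90

90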